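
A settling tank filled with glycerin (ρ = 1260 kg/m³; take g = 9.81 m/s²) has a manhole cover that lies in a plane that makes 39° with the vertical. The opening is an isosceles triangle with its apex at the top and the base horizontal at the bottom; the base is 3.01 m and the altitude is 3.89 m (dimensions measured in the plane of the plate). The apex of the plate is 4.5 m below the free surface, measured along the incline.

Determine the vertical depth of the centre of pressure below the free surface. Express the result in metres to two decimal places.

γ = ρg = 1260 × 9.81 / 1000 = 12.3606 kN/m³.
The plate makes 39° with the vertical, i.e. θ = 90° − 39° = 51° to the horizontal. Measuring y along the incline from the free-surface line, vertical depth h = y·sinθ with sinθ = 0.777146.
With the apex up, the centroid sits 2h/3 = 2 × 3.89/3 = 2.59333 m below the apex, so y_c = 4.5 + 2.59333 = 7.09333 m and h_c = 7.09333 × 0.777146 = 5.51255 m.
A = ½ × 3.01 × 3.89 = 5.85445 m².
Resultant F = γ·h_c·A = 12.3606 × 5.51255 × 5.85445 = 398.913 kN.
I_c = b·h³/36 = 3.01 × 3.89³/36 = 4.92167 m⁴.
Centre of pressure: y_p = y_c + I_c/(y_c·A) = 7.09333 + 4.92167/(7.09333 × 5.85445) = 7.09333 + 0.118516 = 7.21185 m along the plane.
Vertically, h_p = y_p·sinθ = 7.21185 × 0.777146 = 5.60466 m.

h_p = 5.60 m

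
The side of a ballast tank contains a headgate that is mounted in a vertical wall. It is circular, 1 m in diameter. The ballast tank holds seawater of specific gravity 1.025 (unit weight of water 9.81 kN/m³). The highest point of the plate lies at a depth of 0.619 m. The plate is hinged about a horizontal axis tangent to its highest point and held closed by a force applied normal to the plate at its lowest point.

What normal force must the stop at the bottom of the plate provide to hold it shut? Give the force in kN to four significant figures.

P ≈ 4.912 kN

γ = 1.025 × 9.81 = 10.05525 kN/m³.
The centroid is at the centre, 0.5 m below the top of the plate, so the centroid depth is h_c = 0.619 + 0.5 = 1.119 m.
A = π(0.5)² = 0.785398 m².
Resultant F = γ·h_c·A = 10.05525 × 1.119 × 0.785398 = 8.83716 kN.
I_c = πr⁴/4 = π × 0.5⁴/4 = 0.0490874 m⁴.
Centre of pressure: y_p = y_c + I_c/(y_c·A) = 1.119 + 0.0490874/(1.119 × 0.785398) = 1.119 + 0.0558535 = 1.17485 m along the plane.
The resultant acts 0.5 + 0.0558535 = 0.555854 m (along the plate) below the hinge at the top edge, so the moment about the hinge is M = F × 0.555854 = 8.83716 × 0.555854 = 4.91217 kN·m.
A normal force at the bottom, 1 m from the hinge, must supply this moment: P = 4.91217/1 = 4.91217 kN.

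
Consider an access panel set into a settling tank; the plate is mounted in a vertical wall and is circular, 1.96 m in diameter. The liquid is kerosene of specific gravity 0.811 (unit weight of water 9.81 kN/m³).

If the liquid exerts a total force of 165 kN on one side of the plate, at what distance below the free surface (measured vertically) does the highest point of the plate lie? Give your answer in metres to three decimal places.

γ = 0.811 × 9.81 = 7.95591 kN/m³.
A = π(0.98)² = 3.01719 m².
From F = γ·h_c·A, the centroid depth is h_c = 165/(7.95591 × 3.01719) = 6.87371 m.
The centroid is at the centre, 0.98 m below the top of the plate, so the highest point sits at h_top = 6.87371 − 0.98 = 5.89371 m below the surface.

d_top ≈ 5.894 m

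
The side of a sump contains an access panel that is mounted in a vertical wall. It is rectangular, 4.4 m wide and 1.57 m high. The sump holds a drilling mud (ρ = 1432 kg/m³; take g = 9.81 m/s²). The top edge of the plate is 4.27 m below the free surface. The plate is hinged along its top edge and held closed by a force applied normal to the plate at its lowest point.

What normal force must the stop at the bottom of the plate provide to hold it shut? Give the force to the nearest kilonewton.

P ≈ 258 kN

γ = ρg = 1432 × 9.81 / 1000 = 14.04792 kN/m³.
The centroid lies 1.57/2 = 0.785 m below the top edge, so the centroid depth is h_c = 4.27 + 0.785 = 5.055 m.
A = 4.4 × 1.57 = 6.908 m².
Resultant F = γ·h_c·A = 14.04792 × 5.055 × 6.908 = 490.553 kN.
I_c = b·h³/12 = 4.4 × 1.57³/12 = 1.41896 m⁴.
Centre of pressure: y_p = y_c + I_c/(y_c·A) = 5.055 + 1.41896/(5.055 × 6.908) = 5.055 + 0.0406347 = 5.09563 m along the plane.
The resultant acts 0.785 + 0.0406347 = 0.825635 m (along the plate) below the hinge at the top edge, so the moment about the hinge is M = F × 0.825635 = 490.553 × 0.825635 = 405.018 kN·m.
A normal force at the bottom, 1.57 m from the hinge, must supply this moment: P = 405.018/1.57 = 257.973 kN.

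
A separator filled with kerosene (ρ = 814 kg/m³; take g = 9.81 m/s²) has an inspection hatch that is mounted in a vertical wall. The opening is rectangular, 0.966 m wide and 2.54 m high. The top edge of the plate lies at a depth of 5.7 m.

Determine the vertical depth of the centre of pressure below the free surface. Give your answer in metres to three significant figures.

h_p = 7.05 m

γ = ρg = 814 × 9.81 / 1000 = 7.98534 kN/m³.
The centroid lies 2.54/2 = 1.27 m below the top edge, so the centroid depth is h_c = 5.7 + 1.27 = 6.97 m.
A = 0.966 × 2.54 = 2.45364 m².
Resultant F = γ·h_c·A = 7.98534 × 6.97 × 2.45364 = 136.564 kN.
I_c = b·h³/12 = 0.966 × 2.54³/12 = 1.31916 m⁴.
Centre of pressure: y_p = y_c + I_c/(y_c·A) = 6.97 + 1.31916/(6.97 × 2.45364) = 6.97 + 0.0771354 = 7.04714 m along the plane.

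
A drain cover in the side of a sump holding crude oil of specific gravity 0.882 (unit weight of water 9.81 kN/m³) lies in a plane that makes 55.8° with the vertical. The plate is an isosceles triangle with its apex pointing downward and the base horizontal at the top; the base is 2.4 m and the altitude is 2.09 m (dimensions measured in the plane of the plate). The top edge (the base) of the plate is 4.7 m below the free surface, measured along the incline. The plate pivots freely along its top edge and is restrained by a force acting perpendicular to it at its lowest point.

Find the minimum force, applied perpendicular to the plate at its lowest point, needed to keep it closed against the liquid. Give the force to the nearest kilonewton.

γ = 0.882 × 9.81 = 8.65242 kN/m³.
The plate makes 55.8° with the vertical, i.e. θ = 90° − 55.8° = 34.2° to the horizontal. Measuring y along the incline from the free-surface line, vertical depth h = y·sinθ with sinθ = 0.562083.
With the apex down, the centroid sits h/3 = 2.09/3 = 0.696667 m below the base (the top edge), so y_c = 4.7 + 0.696667 = 5.39667 m and h_c = 5.39667 × 0.562083 = 3.03338 m.
A = ½ × 2.4 × 2.09 = 2.508 m².
Resultant F = γ·h_c·A = 8.65242 × 3.03338 × 2.508 = 65.8252 kN.
I_c = b·h³/36 = 2.4 × 2.09³/36 = 0.608622 m⁴.
Centre of pressure: y_p = y_c + I_c/(y_c·A) = 5.39667 + 0.608622/(5.39667 × 2.508) = 5.39667 + 0.044967 = 5.44164 m along the plane.
The resultant acts 0.696667 + 0.044967 = 0.741634 m (along the plate) below the hinge at the top edge, so the moment about the hinge is M = F × 0.741634 = 65.8252 × 0.741634 = 48.8182 kN·m.
A normal force at the bottom, 2.09 m from the hinge, must supply this moment: P = 48.8182/2.09 = 23.358 kN.

P ≈ 23 kN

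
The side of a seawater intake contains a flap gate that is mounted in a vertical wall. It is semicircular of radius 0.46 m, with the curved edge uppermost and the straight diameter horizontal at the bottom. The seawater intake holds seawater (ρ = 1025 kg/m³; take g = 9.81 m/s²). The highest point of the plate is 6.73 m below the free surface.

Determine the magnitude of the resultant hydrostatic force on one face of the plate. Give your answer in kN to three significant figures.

F ≈ 23.4 kN

γ = ρg = 1025 × 9.81 / 1000 = 10.05525 kN/m³.
The centroid lies 4r/(3π) = 0.19523 m above the diameter, so r − 4r/(3π) = 0.46 − 0.19523 = 0.26477 m below the topmost point, so the centroid depth is h_c = 6.73 + 0.26477 = 6.99477 m.
A = πr²/2 = π × 0.46²/2 = 0.332381 m².
Resultant F = γ·h_c·A = 10.05525 × 6.99477 × 0.332381 = 23.3777 kN.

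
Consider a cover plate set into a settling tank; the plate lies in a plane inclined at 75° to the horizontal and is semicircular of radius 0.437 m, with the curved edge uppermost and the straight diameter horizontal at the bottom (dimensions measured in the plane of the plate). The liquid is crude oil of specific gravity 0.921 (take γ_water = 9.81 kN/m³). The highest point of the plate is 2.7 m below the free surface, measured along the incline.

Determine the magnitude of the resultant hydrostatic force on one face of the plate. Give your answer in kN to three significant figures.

F ≈ 7.73 kN

γ = 0.921 × 9.81 = 9.03501 kN/m³.
Let θ = 75° be the plate's angle to the horizontal; measure y along the incline from where the plane meets the free surface. Vertical depth h = y·sinθ with sinθ = 0.965926.
The centroid lies 4r/(3π) = 0.185469 m above the diameter, so r − 4r/(3π) = 0.437 − 0.185469 = 0.251531 m below the topmost point, so y_c = 2.7 + 0.251531 = 2.95153 m and h_c = 2.95153 × 0.965926 = 2.85096 m.
A = πr²/2 = π × 0.437²/2 = 0.299973 m².
Resultant F = γ·h_c·A = 9.03501 × 2.85096 × 0.299973 = 7.72684 kN.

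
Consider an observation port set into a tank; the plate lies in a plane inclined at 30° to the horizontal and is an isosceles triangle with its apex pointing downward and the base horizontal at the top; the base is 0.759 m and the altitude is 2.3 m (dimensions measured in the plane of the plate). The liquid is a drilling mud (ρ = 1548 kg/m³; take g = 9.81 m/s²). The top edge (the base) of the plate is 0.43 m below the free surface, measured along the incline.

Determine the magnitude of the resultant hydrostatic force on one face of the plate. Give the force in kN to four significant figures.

F ≈ 7.931 kN

γ = ρg = 1548 × 9.81 / 1000 = 15.18588 kN/m³.
Let θ = 30° be the plate's angle to the horizontal; measure y along the incline from where the plane meets the free surface. Vertical depth h = y·sinθ with sinθ = 0.500000.
With the apex down, the centroid sits h/3 = 2.3/3 = 0.766667 m below the base (the top edge), so y_c = 0.43 + 0.766667 = 1.19667 m and h_c = 1.19667 × 0.500000 = 0.598335 m.
A = ½ × 0.759 × 2.3 = 0.87285 m².
Resultant F = γ·h_c·A = 15.18588 × 0.598335 × 0.87285 = 7.93093 kN.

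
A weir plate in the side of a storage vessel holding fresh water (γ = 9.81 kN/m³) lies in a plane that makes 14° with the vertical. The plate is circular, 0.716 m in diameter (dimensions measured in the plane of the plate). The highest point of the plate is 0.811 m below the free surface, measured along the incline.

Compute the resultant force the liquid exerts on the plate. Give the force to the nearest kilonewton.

γ = 9.81 kN/m³.
The plate makes 14° with the vertical, i.e. θ = 90° − 14° = 76° to the horizontal. Measuring y along the incline from the free-surface line, vertical depth h = y·sinθ with sinθ = 0.970296.
The centroid is at the centre, 0.358 m below the top of the plate, so y_c = 0.811 + 0.358 = 1.169 m and h_c = 1.169 × 0.970296 = 1.13428 m.
A = π(0.358)² = 0.402639 m².
Resultant F = γ·h_c·A = 9.81 × 1.13428 × 0.402639 = 4.48028 kN.

F ≈ 4 kN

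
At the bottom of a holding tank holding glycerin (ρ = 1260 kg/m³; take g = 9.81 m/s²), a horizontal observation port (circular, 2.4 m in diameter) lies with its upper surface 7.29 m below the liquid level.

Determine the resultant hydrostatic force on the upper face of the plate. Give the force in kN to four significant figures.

F ≈ 407.6 kN

γ = ρg = 1260 × 9.81 / 1000 = 12.3606 kN/m³.
The plate is horizontal, so pressure is uniform at p = γ·h = 12.3606 × 7.29 = 90.1088 kN/m².
A = π(1.2)² = 4.52389 m².
F = p·A = 90.1088 × 4.52389 = 407.642 kN.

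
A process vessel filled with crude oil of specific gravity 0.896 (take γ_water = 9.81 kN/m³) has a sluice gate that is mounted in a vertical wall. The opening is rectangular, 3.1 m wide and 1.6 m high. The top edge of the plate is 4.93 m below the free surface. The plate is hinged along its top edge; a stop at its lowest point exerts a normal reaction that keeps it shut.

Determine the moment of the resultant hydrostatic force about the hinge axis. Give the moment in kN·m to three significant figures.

γ = 0.896 × 9.81 = 8.78976 kN/m³.
The centroid lies 1.6/2 = 0.8 m below the top edge, so the centroid depth is h_c = 4.93 + 0.8 = 5.73 m.
A = 3.1 × 1.6 = 4.96 m².
Resultant F = γ·h_c·A = 8.78976 × 5.73 × 4.96 = 249.812 kN.
I_c = b·h³/12 = 3.1 × 1.6³/12 = 1.05813 m⁴.
Centre of pressure: y_p = y_c + I_c/(y_c·A) = 5.73 + 1.05813/(5.73 × 4.96) = 5.73 + 0.0372308 = 5.76723 m along the plane.
The resultant acts 0.8 + 0.0372308 = 0.837231 m (along the plate) below the hinge at the top edge, so the moment about the hinge is M = F × 0.837231 = 249.812 × 0.837231 = 209.15 kN·m.

M ≈ 209 kN·m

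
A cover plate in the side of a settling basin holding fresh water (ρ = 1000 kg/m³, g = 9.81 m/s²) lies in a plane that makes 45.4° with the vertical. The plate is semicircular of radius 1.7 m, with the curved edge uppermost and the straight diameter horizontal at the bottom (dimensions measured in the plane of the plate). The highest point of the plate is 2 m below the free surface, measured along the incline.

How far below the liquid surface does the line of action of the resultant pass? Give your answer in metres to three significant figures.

h_p = 2.14 m

γ = ρg = 1000 × 9.81 = 9810 N/m³ = 9.81 kN/m³.
The plate makes 45.4° with the vertical, i.e. θ = 90° − 45.4° = 44.6° to the horizontal. Measuring y along the incline from the free-surface line, vertical depth h = y·sinθ with sinθ = 0.702153.
The centroid lies 4r/(3π) = 0.721502 m above the diameter, so r − 4r/(3π) = 1.7 − 0.721502 = 0.978498 m below the topmost point, so y_c = 2 + 0.978498 = 2.9785 m and h_c = 2.9785 × 0.702153 = 2.09136 m.
A = πr²/2 = π × 1.7²/2 = 4.5396 m².
Resultant F = γ·h_c·A = 9.81 × 2.09136 × 4.5396 = 93.1355 kN.
I_c = (π/8 − 8/(9π))·r⁴ = 0.109757 × 1.7⁴ = 0.916701 m⁴.
Centre of pressure: y_p = y_c + I_c/(y_c·A) = 2.9785 + 0.916701/(2.9785 × 4.5396) = 2.9785 + 0.0677973 = 3.0463 m along the plane.
Vertically, h_p = y_p·sinθ = 3.0463 × 0.702153 = 2.13897 m.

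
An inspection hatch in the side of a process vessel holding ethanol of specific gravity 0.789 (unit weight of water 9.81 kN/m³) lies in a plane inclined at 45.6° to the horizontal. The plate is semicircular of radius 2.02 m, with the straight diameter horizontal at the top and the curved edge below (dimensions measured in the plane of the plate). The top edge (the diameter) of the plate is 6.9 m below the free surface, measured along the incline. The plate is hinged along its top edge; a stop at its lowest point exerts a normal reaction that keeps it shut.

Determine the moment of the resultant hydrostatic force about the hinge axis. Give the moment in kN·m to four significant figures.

γ = 0.789 × 9.81 = 7.74009 kN/m³.
Let θ = 45.6° be the plate's angle to the horizontal; measure y along the incline from where the plane meets the free surface. Vertical depth h = y·sinθ with sinθ = 0.714473.
The centroid of a semicircle lies 4r/(3π) = 0.857315 m from the diameter, here below the top edge, so y_c = 6.9 + 0.857315 = 7.75732 m and h_c = 7.75732 × 0.714473 = 5.5424 m.
A = πr²/2 = π × 2.02²/2 = 6.40948 m².
Resultant F = γ·h_c·A = 7.74009 × 5.5424 × 6.40948 = 274.958 kN.
I_c = (π/8 − 8/(9π))·r⁴ = 0.109757 × 2.02⁴ = 1.82742 m⁴.
Centre of pressure: y_p = y_c + I_c/(y_c·A) = 7.75732 + 1.82742/(7.75732 × 6.40948) = 7.75732 + 0.0367539 = 7.79407 m along the plane.
The resultant acts 0.857315 + 0.0367539 = 0.894069 m (along the plate) below the hinge at the top edge, so the moment about the hinge is M = F × 0.894069 = 274.958 × 0.894069 = 245.831 kN·m.

M ≈ 245.8 kN·m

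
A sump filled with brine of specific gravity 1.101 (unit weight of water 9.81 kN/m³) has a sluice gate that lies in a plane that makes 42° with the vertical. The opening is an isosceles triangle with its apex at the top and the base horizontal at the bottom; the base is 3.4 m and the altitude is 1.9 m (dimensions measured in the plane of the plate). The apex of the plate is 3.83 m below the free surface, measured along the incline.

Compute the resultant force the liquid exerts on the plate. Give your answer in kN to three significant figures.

F ≈ 132 kN

γ = 1.101 × 9.81 = 10.80081 kN/m³.
The plate makes 42° with the vertical, i.e. θ = 90° − 42° = 48° to the horizontal. Measuring y along the incline from the free-surface line, vertical depth h = y·sinθ with sinθ = 0.743145.
With the apex up, the centroid sits 2h/3 = 2 × 1.9/3 = 1.26667 m below the apex, so y_c = 3.83 + 1.26667 = 5.09667 m and h_c = 5.09667 × 0.743145 = 3.78756 m.
A = ½ × 3.4 × 1.9 = 3.23 m².
Resultant F = γ·h_c·A = 10.80081 × 3.78756 × 3.23 = 132.135 kN.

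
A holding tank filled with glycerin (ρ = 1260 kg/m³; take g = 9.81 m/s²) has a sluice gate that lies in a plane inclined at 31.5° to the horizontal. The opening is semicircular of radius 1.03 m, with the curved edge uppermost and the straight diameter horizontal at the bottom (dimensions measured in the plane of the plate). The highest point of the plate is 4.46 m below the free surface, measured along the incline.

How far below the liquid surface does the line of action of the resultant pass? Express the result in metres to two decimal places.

γ = ρg = 1260 × 9.81 / 1000 = 12.3606 kN/m³.
Let θ = 31.5° be the plate's angle to the horizontal; measure y along the incline from where the plane meets the free surface. Vertical depth h = y·sinθ with sinθ = 0.522499.
The centroid lies 4r/(3π) = 0.437146 m above the diameter, so r − 4r/(3π) = 1.03 − 0.437146 = 0.592854 m below the topmost point, so y_c = 4.46 + 0.592854 = 5.05285 m and h_c = 5.05285 × 0.522499 = 2.64011 m.
A = πr²/2 = π × 1.03²/2 = 1.66646 m².
Resultant F = γ·h_c·A = 12.3606 × 2.64011 × 1.66646 = 54.3822 kN.
I_c = (π/8 − 8/(9π))·r⁴ = 0.109757 × 1.03⁴ = 0.123532 m⁴.
Centre of pressure: y_p = y_c + I_c/(y_c·A) = 5.05285 + 0.123532/(5.05285 × 1.66646) = 5.05285 + 0.0146706 = 5.06752 m along the plane.
Vertically, h_p = y_p·sinθ = 5.06752 × 0.522499 = 2.64777 m.

h_p = 2.65 m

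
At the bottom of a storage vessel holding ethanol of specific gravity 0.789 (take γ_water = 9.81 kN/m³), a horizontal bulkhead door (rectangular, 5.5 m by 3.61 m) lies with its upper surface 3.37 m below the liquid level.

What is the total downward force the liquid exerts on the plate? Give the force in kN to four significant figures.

F ≈ 517.9 kN

γ = 0.789 × 9.81 = 7.74009 kN/m³.
The plate is horizontal, so pressure is uniform at p = γ·h = 7.74009 × 3.37 = 26.0841 kN/m².
A = 5.5 × 3.61 = 19.855 m².
F = p·A = 26.0841 × 19.855 = 517.9 kN.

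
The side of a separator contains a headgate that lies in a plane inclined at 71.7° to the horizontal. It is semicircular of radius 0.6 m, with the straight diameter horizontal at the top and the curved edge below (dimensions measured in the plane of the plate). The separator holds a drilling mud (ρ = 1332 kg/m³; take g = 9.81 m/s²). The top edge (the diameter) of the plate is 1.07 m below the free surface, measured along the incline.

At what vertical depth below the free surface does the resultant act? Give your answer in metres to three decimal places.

h_p = 1.276 m

γ = ρg = 1332 × 9.81 / 1000 = 13.06692 kN/m³.
Let θ = 71.7° be the plate's angle to the horizontal; measure y along the incline from where the plane meets the free surface. Vertical depth h = y·sinθ with sinθ = 0.949425.
The centroid of a semicircle lies 4r/(3π) = 0.254648 m from the diameter, here below the top edge, so y_c = 1.07 + 0.254648 = 1.32465 m and h_c = 1.32465 × 0.949425 = 1.25766 m.
A = πr²/2 = π × 0.6²/2 = 0.565487 m².
Resultant F = γ·h_c·A = 13.06692 × 1.25766 × 0.565487 = 9.29307 kN.
I_c = (π/8 − 8/(9π))·r⁴ = 0.109757 × 0.6⁴ = 0.0142245 m⁴.
Centre of pressure: y_p = y_c + I_c/(y_c·A) = 1.32465 + 0.0142245/(1.32465 × 0.565487) = 1.32465 + 0.0189895 = 1.34364 m along the plane.
Vertically, h_p = y_p·sinθ = 1.34364 × 0.949425 = 1.27569 m.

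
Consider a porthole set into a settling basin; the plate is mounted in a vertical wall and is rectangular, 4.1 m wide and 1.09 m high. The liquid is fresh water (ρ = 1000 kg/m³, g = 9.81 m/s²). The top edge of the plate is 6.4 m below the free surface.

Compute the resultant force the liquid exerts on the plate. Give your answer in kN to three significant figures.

γ = ρg = 1000 × 9.81 = 9810 N/m³ = 9.81 kN/m³.
The centroid lies 1.09/2 = 0.545 m below the top edge, so the centroid depth is h_c = 6.4 + 0.545 = 6.945 m.
A = 4.1 × 1.09 = 4.469 m².
Resultant F = γ·h_c·A = 9.81 × 6.945 × 4.469 = 304.475 kN.

F ≈ 304 kN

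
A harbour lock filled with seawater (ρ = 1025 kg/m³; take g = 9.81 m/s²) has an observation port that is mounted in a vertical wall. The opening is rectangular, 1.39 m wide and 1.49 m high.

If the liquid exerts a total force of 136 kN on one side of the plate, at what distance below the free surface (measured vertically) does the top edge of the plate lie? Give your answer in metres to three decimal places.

γ = ρg = 1025 × 9.81 / 1000 = 10.05525 kN/m³.
A = 1.39 × 1.49 = 2.0711 m².
From F = γ·h_c·A, the centroid depth is h_c = 136/(10.05525 × 2.0711) = 6.53048 m.
The centroid lies 1.49/2 = 0.745 m below the top edge, so the top edge sits at h_top = 6.53048 − 0.745 = 5.78548 m below the surface.

d_top ≈ 5.785 m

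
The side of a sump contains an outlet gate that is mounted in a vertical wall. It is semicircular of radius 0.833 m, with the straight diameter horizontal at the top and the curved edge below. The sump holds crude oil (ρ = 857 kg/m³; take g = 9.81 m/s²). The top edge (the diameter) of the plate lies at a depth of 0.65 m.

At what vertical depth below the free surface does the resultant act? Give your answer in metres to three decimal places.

γ = ρg = 857 × 9.81 / 1000 = 8.40717 kN/m³.
The centroid of a semicircle lies 4r/(3π) = 0.353536 m from the diameter, here below the top edge, so the centroid depth is h_c = 0.65 + 0.353536 = 1.00354 m.
A = πr²/2 = π × 0.833²/2 = 1.08996 m².
Resultant F = γ·h_c·A = 8.40717 × 1.00354 × 1.08996 = 9.19592 kN.
I_c = (π/8 − 8/(9π))·r⁴ = 0.109757 × 0.833⁴ = 0.052846 m⁴.
Centre of pressure: y_p = y_c + I_c/(y_c·A) = 1.00354 + 0.052846/(1.00354 × 1.08996) = 1.00354 + 0.0483133 = 1.05185 m along the plane.

h_p = 1.052 m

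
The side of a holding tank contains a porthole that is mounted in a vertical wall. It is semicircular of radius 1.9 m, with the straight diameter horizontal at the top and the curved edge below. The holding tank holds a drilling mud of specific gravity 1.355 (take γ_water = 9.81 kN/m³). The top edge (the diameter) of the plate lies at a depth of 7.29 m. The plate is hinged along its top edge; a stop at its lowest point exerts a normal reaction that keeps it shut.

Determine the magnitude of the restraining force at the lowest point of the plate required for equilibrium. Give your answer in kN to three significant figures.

P ≈ 269 kN

γ = 1.355 × 9.81 = 13.29255 kN/m³.
The centroid of a semicircle lies 4r/(3π) = 0.806385 m from the diameter, here below the top edge, so the centroid depth is h_c = 7.29 + 0.806385 = 8.09638 m.
A = πr²/2 = π × 1.9²/2 = 5.67057 m².
Resultant F = γ·h_c·A = 13.29255 × 8.09638 × 5.67057 = 610.275 kN.
I_c = (π/8 − 8/(9π))·r⁴ = 0.109757 × 1.9⁴ = 1.43036 m⁴.
Centre of pressure: y_p = y_c + I_c/(y_c·A) = 8.09638 + 1.43036/(8.09638 × 5.67057) = 8.09638 + 0.031155 = 8.12753 m along the plane.
The resultant acts 0.806385 + 0.031155 = 0.83754 m (along the plate) below the hinge at the top edge, so the moment about the hinge is M = F × 0.83754 = 610.275 × 0.83754 = 511.13 kN·m.
A normal force at the bottom, 1.9 m from the hinge, must supply this moment: P = 511.13/1.9 = 269.016 kN.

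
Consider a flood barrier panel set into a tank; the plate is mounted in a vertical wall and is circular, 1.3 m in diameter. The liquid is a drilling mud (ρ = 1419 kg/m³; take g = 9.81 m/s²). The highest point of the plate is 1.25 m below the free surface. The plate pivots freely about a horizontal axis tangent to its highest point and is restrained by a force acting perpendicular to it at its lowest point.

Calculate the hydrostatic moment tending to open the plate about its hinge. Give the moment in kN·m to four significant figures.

γ = ρg = 1419 × 9.81 / 1000 = 13.92039 kN/m³.
The centroid is at the centre, 0.65 m below the top of the plate, so the centroid depth is h_c = 1.25 + 0.65 = 1.9 m.
A = π(0.65)² = 1.32732 m².
Resultant F = γ·h_c·A = 13.92039 × 1.9 × 1.32732 = 35.1059 kN.
I_c = πr⁴/4 = π × 0.65⁴/4 = 0.140198 m⁴.
Centre of pressure: y_p = y_c + I_c/(y_c·A) = 1.9 + 0.140198/(1.9 × 1.32732) = 1.9 + 0.055592 = 1.95559 m along the plane.
The resultant acts 0.65 + 0.055592 = 0.705592 m (along the plate) below the hinge at the top edge, so the moment about the hinge is M = F × 0.705592 = 35.1059 × 0.705592 = 24.7704 kN·m.

M ≈ 24.77 kN·m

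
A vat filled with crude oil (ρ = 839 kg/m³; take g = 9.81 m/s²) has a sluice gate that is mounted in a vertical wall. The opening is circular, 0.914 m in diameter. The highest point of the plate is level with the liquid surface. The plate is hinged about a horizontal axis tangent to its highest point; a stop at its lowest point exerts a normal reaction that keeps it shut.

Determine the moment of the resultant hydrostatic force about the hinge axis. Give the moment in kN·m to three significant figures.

γ = ρg = 839 × 9.81 / 1000 = 8.23059 kN/m³.
The centroid is at the centre, 0.457 m below the top of the plate, so the centroid depth is h_c = 0.457 m.
A = π(0.457)² = 0.656118 m².
Resultant F = γ·h_c·A = 8.23059 × 0.457 × 0.656118 = 2.46791 kN.
I_c = πr⁴/4 = π × 0.457⁴/4 = 0.0342574 m⁴.
Centre of pressure: y_p = y_c + I_c/(y_c·A) = 0.457 + 0.0342574/(0.457 × 0.656118) = 0.457 + 0.11425 = 0.57125 m along the plane.
The resultant acts 0.457 + 0.11425 = 0.57125 m (along the plate) below the hinge at the top edge, so the moment about the hinge is M = F × 0.57125 = 2.46791 × 0.57125 = 1.40979 kN·m.

M ≈ 1.41 kN·m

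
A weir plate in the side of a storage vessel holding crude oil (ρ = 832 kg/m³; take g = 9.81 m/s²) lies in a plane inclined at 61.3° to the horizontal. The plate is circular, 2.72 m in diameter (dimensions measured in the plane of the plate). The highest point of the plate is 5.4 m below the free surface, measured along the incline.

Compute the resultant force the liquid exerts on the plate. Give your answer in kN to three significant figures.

γ = ρg = 832 × 9.81 / 1000 = 8.16192 kN/m³.
Let θ = 61.3° be the plate's angle to the horizontal; measure y along the incline from where the plane meets the free surface. Vertical depth h = y·sinθ with sinθ = 0.877146.
The centroid is at the centre, 1.36 m below the top of the plate, so y_c = 5.4 + 1.36 = 6.76 m and h_c = 6.76 × 0.877146 = 5.92951 m.
A = π(1.36)² = 5.81069 m².
Resultant F = γ·h_c·A = 8.16192 × 5.92951 × 5.81069 = 281.215 kN.

F ≈ 281 kN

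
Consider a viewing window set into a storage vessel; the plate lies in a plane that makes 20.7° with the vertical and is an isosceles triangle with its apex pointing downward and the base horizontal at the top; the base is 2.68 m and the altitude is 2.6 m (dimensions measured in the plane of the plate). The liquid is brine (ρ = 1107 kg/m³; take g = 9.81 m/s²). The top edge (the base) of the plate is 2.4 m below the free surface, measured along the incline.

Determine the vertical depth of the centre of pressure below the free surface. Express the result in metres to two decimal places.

h_p = 3.16 m

γ = ρg = 1107 × 9.81 / 1000 = 10.85967 kN/m³.
The plate makes 20.7° with the vertical, i.e. θ = 90° − 20.7° = 69.3° to the horizontal. Measuring y along the incline from the free-surface line, vertical depth h = y·sinθ with sinθ = 0.935444.
With the apex down, the centroid sits h/3 = 2.6/3 = 0.866667 m below the base (the top edge), so y_c = 2.4 + 0.866667 = 3.26667 m and h_c = 3.26667 × 0.935444 = 3.05579 m.
A = ½ × 2.68 × 2.6 = 3.484 m².
Resultant F = γ·h_c·A = 10.85967 × 3.05579 × 3.484 = 115.616 kN.
I_c = b·h³/36 = 2.68 × 2.6³/36 = 1.30844 m⁴.
Centre of pressure: y_p = y_c + I_c/(y_c·A) = 3.26667 + 1.30844/(3.26667 × 3.484) = 3.26667 + 0.114966 = 3.38164 m along the plane.
Vertically, h_p = y_p·sinθ = 3.38164 × 0.935444 = 3.16333 m.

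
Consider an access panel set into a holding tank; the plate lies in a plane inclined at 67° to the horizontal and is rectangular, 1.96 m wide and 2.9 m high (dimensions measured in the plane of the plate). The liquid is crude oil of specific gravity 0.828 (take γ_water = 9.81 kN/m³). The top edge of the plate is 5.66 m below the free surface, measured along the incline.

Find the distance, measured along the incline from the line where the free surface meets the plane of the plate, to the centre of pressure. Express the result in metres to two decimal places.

y_p = 7.21 m

γ = 0.828 × 9.81 = 8.12268 kN/m³.
Let θ = 67° be the plate's angle to the horizontal; measure y along the incline from where the plane meets the free surface. Vertical depth h = y·sinθ with sinθ = 0.920505.
The centroid lies 2.9/2 = 1.45 m below the top edge, so y_c = 5.66 + 1.45 = 7.11 m and h_c = 7.11 × 0.920505 = 6.54479 m.
A = 1.96 × 2.9 = 5.684 m².
Resultant F = γ·h_c·A = 8.12268 × 6.54479 × 5.684 = 302.168 kN.
I_c = b·h³/12 = 1.96 × 2.9³/12 = 3.98354 m⁴.
Centre of pressure: y_p = y_c + I_c/(y_c·A) = 7.11 + 3.98354/(7.11 × 5.684) = 7.11 + 0.0985702 = 7.20857 m along the plane.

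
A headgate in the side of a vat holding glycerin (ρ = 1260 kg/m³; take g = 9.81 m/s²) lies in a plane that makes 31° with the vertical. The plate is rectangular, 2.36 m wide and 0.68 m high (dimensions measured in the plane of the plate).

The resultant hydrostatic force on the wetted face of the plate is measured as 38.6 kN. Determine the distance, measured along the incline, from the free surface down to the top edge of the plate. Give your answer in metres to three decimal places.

γ = ρg = 1260 × 9.81 / 1000 = 12.3606 kN/m³.
A = 2.36 × 0.68 = 1.6048 m².
From F = γ·h_c·A, the centroid depth is h_c = 38.6/(12.3606 × 1.6048) = 1.94593 m.
The plate makes 31° with the vertical, i.e. θ = 90° − 31° = 59° to the horizontal. Measuring y along the incline from the free-surface line, vertical depth h = y·sinθ with sinθ = 0.857167.
Along the incline, y_c = h_c/sinθ = 1.94593/0.857167 = 2.27019 m.
The centroid lies 0.68/2 = 0.34 m below the top edge, so the top edge sits at y_top = 2.27019 − 0.34 = 1.93019 m along the incline.

y_top ≈ 1.930 m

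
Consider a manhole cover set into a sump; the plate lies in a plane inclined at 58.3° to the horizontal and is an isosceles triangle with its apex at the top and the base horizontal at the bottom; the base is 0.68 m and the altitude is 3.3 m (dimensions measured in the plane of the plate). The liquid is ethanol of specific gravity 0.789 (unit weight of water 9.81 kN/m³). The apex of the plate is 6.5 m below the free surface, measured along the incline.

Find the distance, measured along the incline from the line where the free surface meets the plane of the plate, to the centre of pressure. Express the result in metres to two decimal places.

γ = 0.789 × 9.81 = 7.74009 kN/m³.
Let θ = 58.3° be the plate's angle to the horizontal; measure y along the incline from where the plane meets the free surface. Vertical depth h = y·sinθ with sinθ = 0.850811.
With the apex up, the centroid sits 2h/3 = 2 × 3.3/3 = 2.2 m below the apex, so y_c = 6.5 + 2.2 = 8.7 m and h_c = 8.7 × 0.850811 = 7.40206 m.
A = ½ × 0.68 × 3.3 = 1.122 m².
Resultant F = γ·h_c·A = 7.74009 × 7.40206 × 1.122 = 64.2823 kN.
I_c = b·h³/36 = 0.68 × 3.3³/36 = 0.67881 m⁴.
Centre of pressure: y_p = y_c + I_c/(y_c·A) = 8.7 + 0.67881/(8.7 × 1.122) = 8.7 + 0.0695402 = 8.76954 m along the plane.

y_p = 8.77 m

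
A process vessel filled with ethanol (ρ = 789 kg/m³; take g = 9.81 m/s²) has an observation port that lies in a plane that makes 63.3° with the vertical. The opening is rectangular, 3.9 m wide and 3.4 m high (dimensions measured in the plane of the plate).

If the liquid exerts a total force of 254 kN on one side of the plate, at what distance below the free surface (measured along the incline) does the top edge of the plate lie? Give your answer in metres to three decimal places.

γ = ρg = 789 × 9.81 / 1000 = 7.74009 kN/m³.
A = 3.9 × 3.4 = 13.26 m².
From F = γ·h_c·A, the centroid depth is h_c = 254/(7.74009 × 13.26) = 2.47482 m.
The plate makes 63.3° with the vertical, i.e. θ = 90° − 63.3° = 26.7° to the horizontal. Measuring y along the incline from the free-surface line, vertical depth h = y·sinθ with sinθ = 0.449319.
Along the incline, y_c = h_c/sinθ = 2.47482/0.449319 = 5.50794 m.
The centroid lies 3.4/2 = 1.7 m below the top edge, so the top edge sits at y_top = 5.50794 − 1.7 = 3.80794 m along the incline.

y_top ≈ 3.808 m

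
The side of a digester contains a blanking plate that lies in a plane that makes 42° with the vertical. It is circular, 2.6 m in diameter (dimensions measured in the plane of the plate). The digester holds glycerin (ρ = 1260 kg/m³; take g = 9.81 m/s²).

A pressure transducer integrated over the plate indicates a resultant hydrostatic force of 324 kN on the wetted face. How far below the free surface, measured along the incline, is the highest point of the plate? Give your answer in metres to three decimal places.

y_top ≈ 5.343 m

γ = ρg = 1260 × 9.81 / 1000 = 12.3606 kN/m³.
A = π(1.3)² = 5.30929 m².
From F = γ·h_c·A, the centroid depth is h_c = 324/(12.3606 × 5.30929) = 4.93707 m.
The plate makes 42° with the vertical, i.e. θ = 90° − 42° = 48° to the horizontal. Measuring y along the incline from the free-surface line, vertical depth h = y·sinθ with sinθ = 0.743145.
Along the incline, y_c = h_c/sinθ = 4.93707/0.743145 = 6.64348 m.
The centroid is at the centre, 1.3 m below the top of the plate, so the highest point sits at y_top = 6.64348 − 1.3 = 5.34348 m along the incline.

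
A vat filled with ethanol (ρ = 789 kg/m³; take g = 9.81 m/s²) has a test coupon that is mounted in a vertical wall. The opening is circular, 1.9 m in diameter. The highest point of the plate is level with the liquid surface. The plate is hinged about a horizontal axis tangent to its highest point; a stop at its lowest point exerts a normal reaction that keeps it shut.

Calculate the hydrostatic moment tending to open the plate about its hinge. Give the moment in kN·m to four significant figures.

γ = ρg = 789 × 9.81 / 1000 = 7.74009 kN/m³.
The centroid is at the centre, 0.95 m below the top of the plate, so the centroid depth is h_c = 0.95 m.
A = π(0.95)² = 2.83529 m².
Resultant F = γ·h_c·A = 7.74009 × 0.95 × 2.83529 = 20.8481 kN.
I_c = πr⁴/4 = π × 0.95⁴/4 = 0.639712 m⁴.
Centre of pressure: y_p = y_c + I_c/(y_c·A) = 0.95 + 0.639712/(0.95 × 2.83529) = 0.95 + 0.2375 = 1.1875 m along the plane.
The resultant acts 0.95 + 0.2375 = 1.1875 m (along the plate) below the hinge at the top edge, so the moment about the hinge is M = F × 1.1875 = 20.8481 × 1.1875 = 24.7571 kN·m.

M ≈ 24.76 kN·m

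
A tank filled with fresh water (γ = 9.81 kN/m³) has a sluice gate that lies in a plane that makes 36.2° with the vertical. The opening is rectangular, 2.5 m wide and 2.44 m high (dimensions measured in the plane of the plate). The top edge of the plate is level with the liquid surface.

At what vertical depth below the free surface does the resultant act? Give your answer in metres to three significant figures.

h_p = 1.31 m

γ = 9.81 kN/m³.
The plate makes 36.2° with the vertical, i.e. θ = 90° − 36.2° = 53.8° to the horizontal. Measuring y along the incline from the free-surface line, vertical depth h = y·sinθ with sinθ = 0.806960.
The centroid lies 2.44/2 = 1.22 m below the top edge, so y_c = 1.22 m and h_c = 1.22 × 0.806960 = 0.984491 m.
A = 2.5 × 2.44 = 6.1 m².
Resultant F = γ·h_c·A = 9.81 × 0.984491 × 6.1 = 58.9129 kN.
I_c = b·h³/12 = 2.5 × 2.44³/12 = 3.02641 m⁴.
Centre of pressure: y_p = y_c + I_c/(y_c·A) = 1.22 + 3.02641/(1.22 × 6.1) = 1.22 + 0.406666 = 1.62667 m along the plane.
Vertically, h_p = y_p·sinθ = 1.62667 × 0.806960 = 1.31266 m.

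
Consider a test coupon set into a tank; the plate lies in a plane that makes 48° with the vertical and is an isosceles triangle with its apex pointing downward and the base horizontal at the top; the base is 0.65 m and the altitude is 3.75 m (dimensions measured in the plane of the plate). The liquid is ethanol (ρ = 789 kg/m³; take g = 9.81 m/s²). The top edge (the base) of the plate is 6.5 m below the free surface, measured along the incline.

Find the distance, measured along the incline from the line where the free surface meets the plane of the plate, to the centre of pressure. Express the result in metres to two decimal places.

y_p = 7.85 m

γ = ρg = 789 × 9.81 / 1000 = 7.74009 kN/m³.
The plate makes 48° with the vertical, i.e. θ = 90° − 48° = 42° to the horizontal. Measuring y along the incline from the free-surface line, vertical depth h = y·sinθ with sinθ = 0.669131.
With the apex down, the centroid sits h/3 = 3.75/3 = 1.25 m below the base (the top edge), so y_c = 6.5 + 1.25 = 7.75 m and h_c = 7.75 × 0.669131 = 5.18577 m.
A = ½ × 0.65 × 3.75 = 1.21875 m².
Resultant F = γ·h_c·A = 7.74009 × 5.18577 × 1.21875 = 48.9186 kN.
I_c = b·h³/36 = 0.65 × 3.75³/36 = 0.952148 m⁴.
Centre of pressure: y_p = y_c + I_c/(y_c·A) = 7.75 + 0.952148/(7.75 × 1.21875) = 7.75 + 0.100806 = 7.85081 m along the plane.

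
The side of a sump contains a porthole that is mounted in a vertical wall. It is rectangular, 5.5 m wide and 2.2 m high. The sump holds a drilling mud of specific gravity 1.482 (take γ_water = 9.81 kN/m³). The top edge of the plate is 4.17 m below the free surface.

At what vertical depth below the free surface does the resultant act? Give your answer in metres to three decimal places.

γ = 1.482 × 9.81 = 14.53842 kN/m³.
The centroid lies 2.2/2 = 1.1 m below the top edge, so the centroid depth is h_c = 4.17 + 1.1 = 5.27 m.
A = 5.5 × 2.2 = 12.1 m².
Resultant F = γ·h_c·A = 14.53842 × 5.27 × 12.1 = 927.071 kN.
I_c = b·h³/12 = 5.5 × 2.2³/12 = 4.88033 m⁴.
Centre of pressure: y_p = y_c + I_c/(y_c·A) = 5.27 + 4.88033/(5.27 × 12.1) = 5.27 + 0.0765338 = 5.34653 m along the plane.

h_p = 5.347 m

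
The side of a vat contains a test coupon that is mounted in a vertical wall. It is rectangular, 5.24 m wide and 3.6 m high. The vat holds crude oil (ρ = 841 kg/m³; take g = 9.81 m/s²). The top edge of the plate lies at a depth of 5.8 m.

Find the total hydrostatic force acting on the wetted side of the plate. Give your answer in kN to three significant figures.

F ≈ 1180 kN

γ = ρg = 841 × 9.81 / 1000 = 8.25021 kN/m³.
The centroid lies 3.6/2 = 1.8 m below the top edge, so the centroid depth is h_c = 5.8 + 1.8 = 7.6 m.
A = 5.24 × 3.6 = 18.864 m².
Resultant F = γ·h_c·A = 8.25021 × 7.6 × 18.864 = 1182.8 kN.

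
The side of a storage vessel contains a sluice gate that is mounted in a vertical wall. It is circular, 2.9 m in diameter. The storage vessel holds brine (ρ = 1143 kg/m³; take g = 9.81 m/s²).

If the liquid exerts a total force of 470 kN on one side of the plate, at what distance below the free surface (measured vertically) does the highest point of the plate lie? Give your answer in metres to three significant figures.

γ = ρg = 1143 × 9.81 / 1000 = 11.21283 kN/m³.
A = π(1.45)² = 6.6052 m².
From F = γ·h_c·A, the centroid depth is h_c = 470/(11.21283 × 6.6052) = 6.34595 m.
The centroid is at the centre, 1.45 m below the top of the plate, so the highest point sits at h_top = 6.34595 − 1.45 = 4.89595 m below the surface.

d_top ≈ 4.90 m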